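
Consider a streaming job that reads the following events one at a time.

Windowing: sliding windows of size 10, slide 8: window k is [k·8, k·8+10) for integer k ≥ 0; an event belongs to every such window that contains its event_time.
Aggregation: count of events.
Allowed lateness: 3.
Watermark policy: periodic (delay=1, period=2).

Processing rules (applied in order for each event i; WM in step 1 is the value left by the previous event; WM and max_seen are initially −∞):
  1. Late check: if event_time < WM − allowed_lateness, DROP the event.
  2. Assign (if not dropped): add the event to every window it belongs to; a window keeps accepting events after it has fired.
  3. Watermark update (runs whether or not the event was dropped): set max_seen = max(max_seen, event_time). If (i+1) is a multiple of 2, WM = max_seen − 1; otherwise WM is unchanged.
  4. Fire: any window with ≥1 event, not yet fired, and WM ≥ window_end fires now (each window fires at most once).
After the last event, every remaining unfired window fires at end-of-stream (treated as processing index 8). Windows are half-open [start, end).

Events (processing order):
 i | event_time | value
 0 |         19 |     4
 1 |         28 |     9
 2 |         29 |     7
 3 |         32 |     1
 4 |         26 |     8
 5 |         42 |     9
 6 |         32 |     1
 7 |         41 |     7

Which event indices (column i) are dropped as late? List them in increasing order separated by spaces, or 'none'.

i=0 t=19 v=4: → [16,26); WM=−∞
i=1 t=28 v=9: → [24,34); WM=27; [16,26) fires=1
i=2 t=29 v=7: → [24,34); WM=27
i=3 t=32 v=1: → [32,42),[24,34); WM=31
i=4 t=26 v=8: DROP (t<31-3); WM=31
i=5 t=42 v=9: → [40,50); WM=41; [24,34) fires=3
i=6 t=32 v=1: DROP (t<41-3); WM=41
i=7 t=41 v=7: → [40,50),[32,42); WM=41

4 6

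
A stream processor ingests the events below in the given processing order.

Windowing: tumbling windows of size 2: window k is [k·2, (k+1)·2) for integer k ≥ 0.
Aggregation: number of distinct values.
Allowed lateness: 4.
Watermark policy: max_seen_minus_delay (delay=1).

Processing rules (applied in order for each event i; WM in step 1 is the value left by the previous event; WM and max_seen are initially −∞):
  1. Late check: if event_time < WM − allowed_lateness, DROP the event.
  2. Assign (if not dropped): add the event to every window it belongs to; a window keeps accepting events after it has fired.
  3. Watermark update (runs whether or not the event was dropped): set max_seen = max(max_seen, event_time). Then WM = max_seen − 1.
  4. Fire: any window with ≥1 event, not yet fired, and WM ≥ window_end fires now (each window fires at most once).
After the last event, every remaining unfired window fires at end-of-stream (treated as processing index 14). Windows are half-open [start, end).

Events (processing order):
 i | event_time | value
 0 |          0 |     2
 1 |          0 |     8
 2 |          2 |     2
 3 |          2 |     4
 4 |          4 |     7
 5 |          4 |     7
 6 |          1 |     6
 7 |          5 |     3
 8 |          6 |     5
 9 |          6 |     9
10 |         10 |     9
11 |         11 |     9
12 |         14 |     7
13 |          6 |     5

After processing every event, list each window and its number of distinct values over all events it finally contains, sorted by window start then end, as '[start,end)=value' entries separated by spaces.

i=0 t=0 v=2: → [0,2); WM=-1
i=1 t=0 v=8: → [0,2); WM=-1
i=2 t=2 v=2: → [2,4); WM=1
i=3 t=2 v=4: → [2,4); WM=1
i=4 t=4 v=7: → [4,6); WM=3; [0,2) fires=2
i=5 t=4 v=7: → [4,6); WM=3
i=6 t=1 v=6: → [0,2); WM=3
i=7 t=5 v=3: → [4,6); WM=4; [2,4) fires=2
i=8 t=6 v=5: → [6,8); WM=5
i=9 t=6 v=9: → [6,8); WM=5
i=10 t=10 v=9: → [10,12); WM=9; [4,6) fires=2 [6,8) fires=2
i=11 t=11 v=9: → [10,12); WM=10
i=12 t=14 v=7: → [14,16); WM=13; [10,12) fires=1
i=13 t=6 v=5: DROP (t<13-4); WM=13

[0,2)=3 [2,4)=2 [4,6)=2 [6,8)=2 [10,12)=1 [14,16)=1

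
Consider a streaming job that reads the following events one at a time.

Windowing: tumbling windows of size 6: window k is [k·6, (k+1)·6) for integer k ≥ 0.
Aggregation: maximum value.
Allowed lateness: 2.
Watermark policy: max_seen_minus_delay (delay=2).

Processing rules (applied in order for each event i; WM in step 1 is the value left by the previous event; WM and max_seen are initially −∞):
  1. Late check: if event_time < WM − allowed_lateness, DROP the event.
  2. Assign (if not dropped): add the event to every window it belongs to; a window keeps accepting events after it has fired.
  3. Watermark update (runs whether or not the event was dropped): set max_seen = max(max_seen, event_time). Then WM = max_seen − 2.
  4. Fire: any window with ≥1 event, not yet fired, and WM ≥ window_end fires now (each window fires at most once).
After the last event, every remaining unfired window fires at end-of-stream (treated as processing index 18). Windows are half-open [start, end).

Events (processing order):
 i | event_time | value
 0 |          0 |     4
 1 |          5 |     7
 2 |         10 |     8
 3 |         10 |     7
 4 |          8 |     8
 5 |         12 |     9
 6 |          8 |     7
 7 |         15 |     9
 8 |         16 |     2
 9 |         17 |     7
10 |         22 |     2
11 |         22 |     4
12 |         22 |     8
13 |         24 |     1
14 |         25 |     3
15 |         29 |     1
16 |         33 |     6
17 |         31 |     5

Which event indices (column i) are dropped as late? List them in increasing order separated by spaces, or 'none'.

i=0 t=0 v=4: → [0,6); WM=-2
i=1 t=5 v=7: → [0,6); WM=3
i=2 t=10 v=8: → [6,12); WM=8; [0,6) fires=7
i=3 t=10 v=7: → [6,12); WM=8
i=4 t=8 v=8: → [6,12); WM=8
i=5 t=12 v=9: → [12,18); WM=10
i=6 t=8 v=7: → [6,12); WM=10
i=7 t=15 v=9: → [12,18); WM=13; [6,12) fires=8
i=8 t=16 v=2: → [12,18); WM=14
i=9 t=17 v=7: → [12,18); WM=15
i=10 t=22 v=2: → [18,24); WM=20; [12,18) fires=9
i=11 t=22 v=4: → [18,24); WM=20
i=12 t=22 v=8: → [18,24); WM=20
i=13 t=24 v=1: → [24,30); WM=22
i=14 t=25 v=3: → [24,30); WM=23
i=15 t=29 v=1: → [24,30); WM=27; [18,24) fires=8
i=16 t=33 v=6: → [30,36); WM=31; [24,30) fires=3
i=17 t=31 v=5: → [30,36); WM=31

none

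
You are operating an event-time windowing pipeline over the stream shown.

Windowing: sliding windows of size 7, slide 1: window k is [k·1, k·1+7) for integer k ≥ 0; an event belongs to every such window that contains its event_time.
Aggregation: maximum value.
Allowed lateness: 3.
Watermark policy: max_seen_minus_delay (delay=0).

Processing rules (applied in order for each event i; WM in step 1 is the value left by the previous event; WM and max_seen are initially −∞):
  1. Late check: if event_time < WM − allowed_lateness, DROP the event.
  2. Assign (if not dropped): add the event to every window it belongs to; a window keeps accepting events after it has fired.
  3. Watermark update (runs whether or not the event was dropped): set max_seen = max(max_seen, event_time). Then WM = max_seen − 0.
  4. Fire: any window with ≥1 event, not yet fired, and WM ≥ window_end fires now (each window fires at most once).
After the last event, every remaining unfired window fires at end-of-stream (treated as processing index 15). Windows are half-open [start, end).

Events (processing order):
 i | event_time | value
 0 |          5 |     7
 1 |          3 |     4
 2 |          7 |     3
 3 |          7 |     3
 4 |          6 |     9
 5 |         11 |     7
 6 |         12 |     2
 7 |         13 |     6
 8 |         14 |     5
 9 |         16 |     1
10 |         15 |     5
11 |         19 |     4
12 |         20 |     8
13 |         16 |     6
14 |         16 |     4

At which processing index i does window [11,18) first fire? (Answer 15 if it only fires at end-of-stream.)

11

i=0 t=5 v=7: → [5,12),[4,11),[3,10),[2,9),[1,8),[0,7); WM=5
i=1 t=3 v=4: → [3,10),[2,9),[1,8),[0,7); WM=5
i=2 t=7 v=3: → [7,14),[6,13),[5,12),[4,11),[3,10),[2,9),[1,8); WM=7; [0,7) fires=7
i=3 t=7 v=3: → [7,14),[6,13),[5,12),[4,11),[3,10),[2,9),[1,8); WM=7
i=4 t=6 v=9: → [6,13),[5,12),[4,11),[3,10),[2,9),[1,8),[0,7); WM=7
i=5 t=11 v=7: → [11,18),[10,17),[9,16),[8,15),[7,14),[6,13),[5,12); WM=11; [1,8) fires=9 [2,9) fires=9 [3,10) fires=9 [4,11) fires=9
i=6 t=12 v=2: → [12,19),[11,18),[10,17),[9,16),[8,15),[7,14),[6,13); WM=12; [5,12) fires=9
i=7 t=13 v=6: → [13,20),[12,19),[11,18),[10,17),[9,16),[8,15),[7,14); WM=13; [6,13) fires=9
i=8 t=14 v=5: → [14,21),[13,20),[12,19),[11,18),[10,17),[9,16),[8,15); WM=14; [7,14) fires=7
i=9 t=16 v=1: → [16,23),[15,22),[14,21),[13,20),[12,19),[11,18),[10,17); WM=16; [8,15) fires=7 [9,16) fires=7
i=10 t=15 v=5: → [15,22),[14,21),[13,20),[12,19),[11,18),[10,17),[9,16); WM=16
i=11 t=19 v=4: → [19,26),[18,25),[17,24),[16,23),[15,22),[14,21),[13,20); WM=19; [10,17) fires=7 [11,18) fires=7 [12,19) fires=6
i=12 t=20 v=8: → [20,27),[19,26),[18,25),[17,24),[16,23),[15,22),[14,21); WM=20; [13,20) fires=6
i=13 t=16 v=6: DROP (t<20-3); WM=20
i=14 t=16 v=4: DROP (t<20-3); WM=20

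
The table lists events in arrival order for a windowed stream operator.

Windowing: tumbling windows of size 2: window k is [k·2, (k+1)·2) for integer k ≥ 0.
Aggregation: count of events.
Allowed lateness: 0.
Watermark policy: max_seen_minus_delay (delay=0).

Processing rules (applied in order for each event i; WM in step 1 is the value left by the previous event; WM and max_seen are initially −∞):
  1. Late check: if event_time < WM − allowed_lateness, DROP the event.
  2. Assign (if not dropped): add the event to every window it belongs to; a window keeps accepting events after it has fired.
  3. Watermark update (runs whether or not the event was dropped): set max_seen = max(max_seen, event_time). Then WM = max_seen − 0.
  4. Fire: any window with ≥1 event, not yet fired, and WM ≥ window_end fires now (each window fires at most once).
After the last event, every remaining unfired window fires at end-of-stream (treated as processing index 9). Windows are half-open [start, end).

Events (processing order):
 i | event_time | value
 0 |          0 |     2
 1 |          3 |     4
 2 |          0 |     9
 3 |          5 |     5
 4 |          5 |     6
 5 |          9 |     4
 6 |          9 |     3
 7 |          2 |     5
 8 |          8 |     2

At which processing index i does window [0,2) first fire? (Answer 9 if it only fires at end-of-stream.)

1

i=0 t=0 v=2: → [0,2); WM=0
i=1 t=3 v=4: → [2,4); WM=3; [0,2) fires=1
i=2 t=0 v=9: DROP (t<3-0); WM=3
i=3 t=5 v=5: → [4,6); WM=5; [2,4) fires=1
i=4 t=5 v=6: → [4,6); WM=5
i=5 t=9 v=4: → [8,10); WM=9; [4,6) fires=2
i=6 t=9 v=3: → [8,10); WM=9
i=7 t=2 v=5: DROP (t<9-0); WM=9
i=8 t=8 v=2: DROP (t<9-0); WM=9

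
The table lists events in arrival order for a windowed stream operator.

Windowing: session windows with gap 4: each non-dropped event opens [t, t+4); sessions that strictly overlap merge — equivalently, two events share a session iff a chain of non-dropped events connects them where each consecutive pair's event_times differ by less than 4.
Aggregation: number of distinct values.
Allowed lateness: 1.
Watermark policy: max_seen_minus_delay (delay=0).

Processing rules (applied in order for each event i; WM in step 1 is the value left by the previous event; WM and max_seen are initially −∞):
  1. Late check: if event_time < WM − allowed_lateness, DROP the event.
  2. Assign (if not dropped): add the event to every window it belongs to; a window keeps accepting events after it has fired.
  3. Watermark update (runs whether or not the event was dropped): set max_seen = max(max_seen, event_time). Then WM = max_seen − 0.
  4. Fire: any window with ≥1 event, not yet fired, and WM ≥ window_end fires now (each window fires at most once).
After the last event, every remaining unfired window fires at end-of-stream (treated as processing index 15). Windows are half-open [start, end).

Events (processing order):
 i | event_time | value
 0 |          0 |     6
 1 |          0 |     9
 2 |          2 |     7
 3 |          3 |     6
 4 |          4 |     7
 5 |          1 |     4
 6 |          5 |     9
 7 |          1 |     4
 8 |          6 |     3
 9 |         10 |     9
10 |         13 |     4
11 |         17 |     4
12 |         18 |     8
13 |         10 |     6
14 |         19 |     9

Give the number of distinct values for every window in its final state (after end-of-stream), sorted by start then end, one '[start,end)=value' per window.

[0,10)=4 [10,17)=2 [17,23)=3

i=0 t=0 v=6: → [0,4); WM=0
i=1 t=0 v=9: → [0,4); WM=0
i=2 t=2 v=7: → [0,6); WM=2
i=3 t=3 v=6: → [0,7); WM=3
i=4 t=4 v=7: → [0,8); WM=4
i=5 t=1 v=4: DROP (t<4-1); WM=4
i=6 t=5 v=9: → [0,9); WM=5
i=7 t=1 v=4: DROP (t<5-1); WM=5
i=8 t=6 v=3: → [0,10); WM=6
i=9 t=10 v=9: → [10,14); WM=10
i=10 t=13 v=4: → [10,17); WM=13
i=11 t=17 v=4: → [17,21); WM=17
i=12 t=18 v=8: → [17,22); WM=18
i=13 t=10 v=6: DROP (t<18-1); WM=18
i=14 t=19 v=9: → [17,23); WM=19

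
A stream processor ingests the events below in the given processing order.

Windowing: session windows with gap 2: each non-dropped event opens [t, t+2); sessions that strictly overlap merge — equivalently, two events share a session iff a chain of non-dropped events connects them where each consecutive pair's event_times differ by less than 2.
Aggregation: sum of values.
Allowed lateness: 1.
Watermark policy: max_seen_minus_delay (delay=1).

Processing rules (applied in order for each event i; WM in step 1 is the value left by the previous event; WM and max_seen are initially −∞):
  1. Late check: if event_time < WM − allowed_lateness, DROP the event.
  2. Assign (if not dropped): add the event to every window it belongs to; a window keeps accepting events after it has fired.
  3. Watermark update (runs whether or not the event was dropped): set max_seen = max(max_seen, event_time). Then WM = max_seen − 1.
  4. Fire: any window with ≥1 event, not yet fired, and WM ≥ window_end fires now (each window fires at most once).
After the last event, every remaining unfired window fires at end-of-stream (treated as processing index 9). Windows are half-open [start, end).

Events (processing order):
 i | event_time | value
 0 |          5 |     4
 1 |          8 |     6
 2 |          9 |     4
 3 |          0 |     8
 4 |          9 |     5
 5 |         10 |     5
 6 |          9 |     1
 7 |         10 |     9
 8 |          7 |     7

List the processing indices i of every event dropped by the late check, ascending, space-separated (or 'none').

3 8

i=0 t=5 v=4: → [5,7); WM=4
i=1 t=8 v=6: → [8,10); WM=7
i=2 t=9 v=4: → [8,11); WM=8
i=3 t=0 v=8: DROP (t<8-1); WM=8
i=4 t=9 v=5: → [8,11); WM=8
i=5 t=10 v=5: → [8,12); WM=9
i=6 t=9 v=1: → [8,12); WM=9
i=7 t=10 v=9: → [8,12); WM=9
i=8 t=7 v=7: DROP (t<9-1); WM=9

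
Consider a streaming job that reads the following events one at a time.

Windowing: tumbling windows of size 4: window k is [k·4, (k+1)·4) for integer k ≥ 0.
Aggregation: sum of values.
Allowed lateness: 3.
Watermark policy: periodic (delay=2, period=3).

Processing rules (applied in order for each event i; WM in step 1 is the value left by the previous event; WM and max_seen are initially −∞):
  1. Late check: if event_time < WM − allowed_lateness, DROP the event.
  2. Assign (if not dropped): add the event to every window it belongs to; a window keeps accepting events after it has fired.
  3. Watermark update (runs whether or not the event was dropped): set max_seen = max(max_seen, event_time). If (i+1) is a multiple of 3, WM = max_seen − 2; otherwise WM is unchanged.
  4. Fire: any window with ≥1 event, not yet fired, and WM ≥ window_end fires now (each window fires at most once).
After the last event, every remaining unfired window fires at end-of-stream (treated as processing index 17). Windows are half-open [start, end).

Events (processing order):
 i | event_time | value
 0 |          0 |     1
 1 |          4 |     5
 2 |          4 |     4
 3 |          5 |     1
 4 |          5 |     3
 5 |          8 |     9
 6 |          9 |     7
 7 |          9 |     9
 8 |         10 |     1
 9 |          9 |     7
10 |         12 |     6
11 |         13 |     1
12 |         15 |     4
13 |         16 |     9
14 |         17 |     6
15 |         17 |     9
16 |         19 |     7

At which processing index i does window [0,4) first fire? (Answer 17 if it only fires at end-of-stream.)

i=0 t=0 v=1: → [0,4); WM=−∞
i=1 t=4 v=5: → [4,8); WM=−∞
i=2 t=4 v=4: → [4,8); WM=2
i=3 t=5 v=1: → [4,8); WM=2
i=4 t=5 v=3: → [4,8); WM=2
i=5 t=8 v=9: → [8,12); WM=6; [0,4) fires=1
i=6 t=9 v=7: → [8,12); WM=6
i=7 t=9 v=9: → [8,12); WM=6
i=8 t=10 v=1: → [8,12); WM=8; [4,8) fires=13
i=9 t=9 v=7: → [8,12); WM=8
i=10 t=12 v=6: → [12,16); WM=8
i=11 t=13 v=1: → [12,16); WM=11
i=12 t=15 v=4: → [12,16); WM=11
i=13 t=16 v=9: → [16,20); WM=11
i=14 t=17 v=6: → [16,20); WM=15; [8,12) fires=33
i=15 t=17 v=9: → [16,20); WM=15
i=16 t=19 v=7: → [16,20); WM=15

5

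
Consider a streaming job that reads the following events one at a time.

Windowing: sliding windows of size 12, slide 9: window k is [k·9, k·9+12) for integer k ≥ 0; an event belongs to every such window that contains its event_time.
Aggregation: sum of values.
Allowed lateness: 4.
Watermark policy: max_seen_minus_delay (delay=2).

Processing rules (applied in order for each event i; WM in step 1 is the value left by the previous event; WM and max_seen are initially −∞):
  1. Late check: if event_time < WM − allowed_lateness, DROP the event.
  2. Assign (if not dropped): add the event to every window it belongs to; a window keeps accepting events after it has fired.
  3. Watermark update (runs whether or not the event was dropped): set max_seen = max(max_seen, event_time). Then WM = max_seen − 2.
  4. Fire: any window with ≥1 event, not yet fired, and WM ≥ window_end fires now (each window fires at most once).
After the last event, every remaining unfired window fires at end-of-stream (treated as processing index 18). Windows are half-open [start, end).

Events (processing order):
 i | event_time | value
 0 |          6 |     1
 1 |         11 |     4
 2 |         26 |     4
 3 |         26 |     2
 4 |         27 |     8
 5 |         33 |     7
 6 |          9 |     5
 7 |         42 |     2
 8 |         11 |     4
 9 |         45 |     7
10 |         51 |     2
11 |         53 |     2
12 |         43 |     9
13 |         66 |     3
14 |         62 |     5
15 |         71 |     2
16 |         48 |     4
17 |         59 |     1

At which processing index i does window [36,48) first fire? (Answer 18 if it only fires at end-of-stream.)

i=0 t=6 v=1: → [0,12); WM=4
i=1 t=11 v=4: → [9,21),[0,12); WM=9
i=2 t=26 v=4: → [18,30); WM=24; [0,12) fires=5 [9,21) fires=4
i=3 t=26 v=2: → [18,30); WM=24
i=4 t=27 v=8: → [27,39),[18,30); WM=25
i=5 t=33 v=7: → [27,39); WM=31; [18,30) fires=14
i=6 t=9 v=5: DROP (t<31-4); WM=31
i=7 t=42 v=2: → [36,48); WM=40; [27,39) fires=15
i=8 t=11 v=4: DROP (t<40-4); WM=40
i=9 t=45 v=7: → [45,57),[36,48); WM=43
i=10 t=51 v=2: → [45,57); WM=49; [36,48) fires=9
i=11 t=53 v=2: → [45,57); WM=51
i=12 t=43 v=9: DROP (t<51-4); WM=51
i=13 t=66 v=3: → [63,75); WM=64; [45,57) fires=11
i=14 t=62 v=5: → [54,66); WM=64
i=15 t=71 v=2: → [63,75); WM=69; [54,66) fires=5
i=16 t=48 v=4: DROP (t<69-4); WM=69
i=17 t=59 v=1: DROP (t<69-4); WM=69

10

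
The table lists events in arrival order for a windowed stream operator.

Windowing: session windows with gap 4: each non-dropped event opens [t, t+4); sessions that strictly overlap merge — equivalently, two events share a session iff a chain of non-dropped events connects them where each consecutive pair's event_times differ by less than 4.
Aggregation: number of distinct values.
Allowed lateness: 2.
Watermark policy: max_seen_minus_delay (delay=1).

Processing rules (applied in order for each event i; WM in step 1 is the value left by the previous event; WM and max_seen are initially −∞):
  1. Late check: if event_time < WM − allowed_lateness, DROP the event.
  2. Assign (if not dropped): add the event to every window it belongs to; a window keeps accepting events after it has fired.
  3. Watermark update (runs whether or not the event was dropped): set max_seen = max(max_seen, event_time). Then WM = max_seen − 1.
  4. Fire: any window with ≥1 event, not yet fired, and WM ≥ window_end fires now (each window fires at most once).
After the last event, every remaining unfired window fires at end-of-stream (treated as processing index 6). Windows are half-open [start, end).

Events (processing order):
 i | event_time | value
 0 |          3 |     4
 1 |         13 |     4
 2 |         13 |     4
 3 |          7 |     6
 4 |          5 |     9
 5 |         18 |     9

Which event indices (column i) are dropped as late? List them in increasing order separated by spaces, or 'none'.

3 4

i=0 t=3 v=4: → [3,7); WM=2
i=1 t=13 v=4: → [13,17); WM=12
i=2 t=13 v=4: → [13,17); WM=12
i=3 t=7 v=6: DROP (t<12-2); WM=12
i=4 t=5 v=9: DROP (t<12-2); WM=12
i=5 t=18 v=9: → [18,22); WM=17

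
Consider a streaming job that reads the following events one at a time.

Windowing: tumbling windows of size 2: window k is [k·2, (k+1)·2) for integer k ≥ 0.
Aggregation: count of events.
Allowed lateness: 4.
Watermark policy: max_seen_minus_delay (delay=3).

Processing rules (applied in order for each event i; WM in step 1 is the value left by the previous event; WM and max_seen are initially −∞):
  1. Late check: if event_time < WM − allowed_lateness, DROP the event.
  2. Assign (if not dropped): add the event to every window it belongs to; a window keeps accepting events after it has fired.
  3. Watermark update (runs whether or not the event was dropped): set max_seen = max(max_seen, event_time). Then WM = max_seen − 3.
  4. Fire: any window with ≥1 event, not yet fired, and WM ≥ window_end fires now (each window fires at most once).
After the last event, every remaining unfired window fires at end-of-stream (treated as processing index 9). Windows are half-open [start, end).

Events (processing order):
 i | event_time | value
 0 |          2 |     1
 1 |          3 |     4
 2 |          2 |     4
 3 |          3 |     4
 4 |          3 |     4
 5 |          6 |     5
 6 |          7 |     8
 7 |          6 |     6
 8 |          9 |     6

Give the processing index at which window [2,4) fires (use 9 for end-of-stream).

i=0 t=2 v=1: → [2,4); WM=-1
i=1 t=3 v=4: → [2,4); WM=0
i=2 t=2 v=4: → [2,4); WM=0
i=3 t=3 v=4: → [2,4); WM=0
i=4 t=3 v=4: → [2,4); WM=0
i=5 t=6 v=5: → [6,8); WM=3
i=6 t=7 v=8: → [6,8); WM=4; [2,4) fires=5
i=7 t=6 v=6: → [6,8); WM=4
i=8 t=9 v=6: → [8,10); WM=6

6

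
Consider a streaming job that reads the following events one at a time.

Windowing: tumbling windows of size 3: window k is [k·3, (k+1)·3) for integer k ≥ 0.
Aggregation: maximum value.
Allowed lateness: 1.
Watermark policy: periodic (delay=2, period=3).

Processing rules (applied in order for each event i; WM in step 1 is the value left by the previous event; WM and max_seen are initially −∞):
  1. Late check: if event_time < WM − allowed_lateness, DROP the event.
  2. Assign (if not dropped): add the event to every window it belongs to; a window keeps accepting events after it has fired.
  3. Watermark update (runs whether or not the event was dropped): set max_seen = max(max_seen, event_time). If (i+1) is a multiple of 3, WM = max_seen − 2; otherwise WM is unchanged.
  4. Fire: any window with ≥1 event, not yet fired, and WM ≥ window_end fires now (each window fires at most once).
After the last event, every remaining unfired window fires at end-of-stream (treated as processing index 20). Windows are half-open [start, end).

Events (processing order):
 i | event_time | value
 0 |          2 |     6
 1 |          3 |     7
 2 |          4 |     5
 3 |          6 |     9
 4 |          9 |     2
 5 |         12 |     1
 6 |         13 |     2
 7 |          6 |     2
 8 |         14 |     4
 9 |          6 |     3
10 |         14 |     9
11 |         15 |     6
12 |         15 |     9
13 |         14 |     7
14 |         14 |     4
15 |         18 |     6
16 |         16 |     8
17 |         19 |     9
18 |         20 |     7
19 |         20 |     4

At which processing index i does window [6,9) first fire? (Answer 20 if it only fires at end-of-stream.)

i=0 t=2 v=6: → [0,3); WM=−∞
i=1 t=3 v=7: → [3,6); WM=−∞
i=2 t=4 v=5: → [3,6); WM=2
i=3 t=6 v=9: → [6,9); WM=2
i=4 t=9 v=2: → [9,12); WM=2
i=5 t=12 v=1: → [12,15); WM=10; [0,3) fires=6 [3,6) fires=7 [6,9) fires=9
i=6 t=13 v=2: → [12,15); WM=10
i=7 t=6 v=2: DROP (t<10-1); WM=10
i=8 t=14 v=4: → [12,15); WM=12; [9,12) fires=2
i=9 t=6 v=3: DROP (t<12-1); WM=12
i=10 t=14 v=9: → [12,15); WM=12
i=11 t=15 v=6: → [15,18); WM=13
i=12 t=15 v=9: → [15,18); WM=13
i=13 t=14 v=7: → [12,15); WM=13
i=14 t=14 v=4: → [12,15); WM=13
i=15 t=18 v=6: → [18,21); WM=13
i=16 t=16 v=8: → [15,18); WM=13
i=17 t=19 v=9: → [18,21); WM=17; [12,15) fires=9
i=18 t=20 v=7: → [18,21); WM=17
i=19 t=20 v=4: → [18,21); WM=17

5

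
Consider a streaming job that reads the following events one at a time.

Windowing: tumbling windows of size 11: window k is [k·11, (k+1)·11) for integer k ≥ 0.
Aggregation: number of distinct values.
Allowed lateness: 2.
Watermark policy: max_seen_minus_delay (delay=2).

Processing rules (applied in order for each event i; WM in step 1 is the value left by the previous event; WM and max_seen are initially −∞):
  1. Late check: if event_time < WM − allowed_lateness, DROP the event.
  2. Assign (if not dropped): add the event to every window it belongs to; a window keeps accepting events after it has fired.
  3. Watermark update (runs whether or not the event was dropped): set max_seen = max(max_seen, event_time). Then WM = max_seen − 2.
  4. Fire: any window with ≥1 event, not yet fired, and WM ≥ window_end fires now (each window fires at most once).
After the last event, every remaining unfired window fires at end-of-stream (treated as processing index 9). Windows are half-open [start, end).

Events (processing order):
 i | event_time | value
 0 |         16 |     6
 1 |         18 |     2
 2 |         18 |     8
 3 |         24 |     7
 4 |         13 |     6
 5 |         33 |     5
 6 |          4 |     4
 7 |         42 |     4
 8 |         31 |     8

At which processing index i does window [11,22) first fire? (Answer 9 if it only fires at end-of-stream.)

i=0 t=16 v=6: → [11,22); WM=14
i=1 t=18 v=2: → [11,22); WM=16
i=2 t=18 v=8: → [11,22); WM=16
i=3 t=24 v=7: → [22,33); WM=22; [11,22) fires=3
i=4 t=13 v=6: DROP (t<22-2); WM=22
i=5 t=33 v=5: → [33,44); WM=31
i=6 t=4 v=4: DROP (t<31-2); WM=31
i=7 t=42 v=4: → [33,44); WM=40; [22,33) fires=1
i=8 t=31 v=8: DROP (t<40-2); WM=40

3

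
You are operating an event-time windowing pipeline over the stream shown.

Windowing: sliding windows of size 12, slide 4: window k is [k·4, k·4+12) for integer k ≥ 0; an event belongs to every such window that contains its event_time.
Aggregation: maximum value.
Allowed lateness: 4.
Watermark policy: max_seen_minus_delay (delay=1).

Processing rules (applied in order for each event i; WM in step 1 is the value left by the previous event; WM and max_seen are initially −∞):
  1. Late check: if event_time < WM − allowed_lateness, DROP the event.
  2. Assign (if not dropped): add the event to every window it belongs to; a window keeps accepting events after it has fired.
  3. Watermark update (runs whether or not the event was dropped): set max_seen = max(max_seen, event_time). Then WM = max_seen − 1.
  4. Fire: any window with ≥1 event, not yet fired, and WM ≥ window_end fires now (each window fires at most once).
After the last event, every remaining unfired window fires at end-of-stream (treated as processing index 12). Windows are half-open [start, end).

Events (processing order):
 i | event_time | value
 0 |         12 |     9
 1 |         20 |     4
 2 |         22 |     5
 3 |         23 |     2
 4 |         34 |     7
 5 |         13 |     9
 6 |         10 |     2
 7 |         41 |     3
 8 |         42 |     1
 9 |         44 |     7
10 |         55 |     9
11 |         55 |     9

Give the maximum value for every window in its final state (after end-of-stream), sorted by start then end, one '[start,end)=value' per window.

[4,16)=9 [8,20)=9 [12,24)=9 [16,28)=5 [20,32)=5 [24,36)=7 [28,40)=7 [32,44)=7 [36,48)=7 [40,52)=7 [44,56)=9 [48,60)=9 [52,64)=9

i=0 t=12 v=9: → [12,24),[8,20),[4,16); WM=11
i=1 t=20 v=4: → [20,32),[16,28),[12,24); WM=19; [4,16) fires=9
i=2 t=22 v=5: → [20,32),[16,28),[12,24); WM=21; [8,20) fires=9
i=3 t=23 v=2: → [20,32),[16,28),[12,24); WM=22
i=4 t=34 v=7: → [32,44),[28,40),[24,36); WM=33; [12,24) fires=9 [16,28) fires=5 [20,32) fires=5
i=5 t=13 v=9: DROP (t<33-4); WM=33
i=6 t=10 v=2: DROP (t<33-4); WM=33
i=7 t=41 v=3: → [40,52),[36,48),[32,44); WM=40; [24,36) fires=7 [28,40) fires=7
i=8 t=42 v=1: → [40,52),[36,48),[32,44); WM=41
i=9 t=44 v=7: → [44,56),[40,52),[36,48); WM=43
i=10 t=55 v=9: → [52,64),[48,60),[44,56); WM=54; [32,44) fires=7 [36,48) fires=7 [40,52) fires=7
i=11 t=55 v=9: → [52,64),[48,60),[44,56); WM=54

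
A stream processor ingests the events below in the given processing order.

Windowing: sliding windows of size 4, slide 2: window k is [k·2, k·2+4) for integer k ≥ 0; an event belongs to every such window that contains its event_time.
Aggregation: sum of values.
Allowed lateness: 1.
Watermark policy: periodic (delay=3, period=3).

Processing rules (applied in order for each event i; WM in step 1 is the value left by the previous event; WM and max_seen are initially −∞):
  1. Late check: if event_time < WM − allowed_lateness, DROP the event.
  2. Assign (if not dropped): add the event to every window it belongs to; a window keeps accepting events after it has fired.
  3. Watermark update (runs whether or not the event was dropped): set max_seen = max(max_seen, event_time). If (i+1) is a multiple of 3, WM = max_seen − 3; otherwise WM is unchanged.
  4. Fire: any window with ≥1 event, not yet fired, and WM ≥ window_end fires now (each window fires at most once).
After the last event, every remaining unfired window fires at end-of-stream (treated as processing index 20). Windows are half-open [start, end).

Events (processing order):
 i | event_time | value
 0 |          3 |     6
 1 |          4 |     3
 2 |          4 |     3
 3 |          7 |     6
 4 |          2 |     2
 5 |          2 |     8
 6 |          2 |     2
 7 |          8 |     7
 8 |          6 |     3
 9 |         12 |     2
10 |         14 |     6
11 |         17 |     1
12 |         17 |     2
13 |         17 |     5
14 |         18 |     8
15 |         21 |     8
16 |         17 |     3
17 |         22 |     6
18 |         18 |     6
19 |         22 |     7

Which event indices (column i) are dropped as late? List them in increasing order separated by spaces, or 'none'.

i=0 t=3 v=6: → [2,6),[0,4); WM=−∞
i=1 t=4 v=3: → [4,8),[2,6); WM=−∞
i=2 t=4 v=3: → [4,8),[2,6); WM=1
i=3 t=7 v=6: → [6,10),[4,8); WM=1
i=4 t=2 v=2: → [2,6),[0,4); WM=1
i=5 t=2 v=8: → [2,6),[0,4); WM=4; [0,4) fires=16
i=6 t=2 v=2: DROP (t<4-1); WM=4
i=7 t=8 v=7: → [8,12),[6,10); WM=4
i=8 t=6 v=3: → [6,10),[4,8); WM=5
i=9 t=12 v=2: → [12,16),[10,14); WM=5
i=10 t=14 v=6: → [14,18),[12,16); WM=5
i=11 t=17 v=1: → [16,20),[14,18); WM=14; [2,6) fires=22 [4,8) fires=15 [6,10) fires=16 [8,12) fires=7 [10,14) fires=2
i=12 t=17 v=2: → [16,20),[14,18); WM=14
i=13 t=17 v=5: → [16,20),[14,18); WM=14
i=14 t=18 v=8: → [18,22),[16,20); WM=15
i=15 t=21 v=8: → [20,24),[18,22); WM=15
i=16 t=17 v=3: → [16,20),[14,18); WM=15
i=17 t=22 v=6: → [22,26),[20,24); WM=19; [12,16) fires=8 [14,18) fires=17
i=18 t=18 v=6: → [18,22),[16,20); WM=19
i=19 t=22 v=7: → [22,26),[20,24); WM=19

6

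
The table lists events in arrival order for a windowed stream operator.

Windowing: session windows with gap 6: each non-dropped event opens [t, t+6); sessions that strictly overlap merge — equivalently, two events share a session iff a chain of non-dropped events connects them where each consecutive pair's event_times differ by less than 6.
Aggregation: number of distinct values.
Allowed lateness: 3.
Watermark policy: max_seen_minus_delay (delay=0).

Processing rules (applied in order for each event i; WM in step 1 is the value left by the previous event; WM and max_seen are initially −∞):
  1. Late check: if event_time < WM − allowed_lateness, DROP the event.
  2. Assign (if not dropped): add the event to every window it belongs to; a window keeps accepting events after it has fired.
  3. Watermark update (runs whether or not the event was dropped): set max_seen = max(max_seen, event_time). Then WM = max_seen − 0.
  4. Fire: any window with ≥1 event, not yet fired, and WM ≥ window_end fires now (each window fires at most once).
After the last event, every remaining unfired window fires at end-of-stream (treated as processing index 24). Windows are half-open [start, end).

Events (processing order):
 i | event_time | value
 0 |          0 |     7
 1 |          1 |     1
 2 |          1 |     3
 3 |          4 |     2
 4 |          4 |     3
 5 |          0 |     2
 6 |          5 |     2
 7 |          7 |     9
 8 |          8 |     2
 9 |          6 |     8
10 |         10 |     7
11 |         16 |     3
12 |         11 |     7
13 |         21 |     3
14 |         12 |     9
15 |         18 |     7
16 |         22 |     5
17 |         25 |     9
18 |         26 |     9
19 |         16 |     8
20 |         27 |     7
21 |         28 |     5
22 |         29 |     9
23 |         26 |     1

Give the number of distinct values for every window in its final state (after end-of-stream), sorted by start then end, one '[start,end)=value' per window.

i=0 t=0 v=7: → [0,6); WM=0
i=1 t=1 v=1: → [0,7); WM=1
i=2 t=1 v=3: → [0,7); WM=1
i=3 t=4 v=2: → [0,10); WM=4
i=4 t=4 v=3: → [0,10); WM=4
i=5 t=0 v=2: DROP (t<4-3); WM=4
i=6 t=5 v=2: → [0,11); WM=5
i=7 t=7 v=9: → [0,13); WM=7
i=8 t=8 v=2: → [0,14); WM=8
i=9 t=6 v=8: → [0,14); WM=8
i=10 t=10 v=7: → [0,16); WM=10
i=11 t=16 v=3: → [16,22); WM=16
i=12 t=11 v=7: DROP (t<16-3); WM=16
i=13 t=21 v=3: → [16,27); WM=21
i=14 t=12 v=9: DROP (t<21-3); WM=21
i=15 t=18 v=7: → [16,27); WM=21
i=16 t=22 v=5: → [16,28); WM=22
i=17 t=25 v=9: → [16,31); WM=25
i=18 t=26 v=9: → [16,32); WM=26
i=19 t=16 v=8: DROP (t<26-3); WM=26
i=20 t=27 v=7: → [16,33); WM=27
i=21 t=28 v=5: → [16,34); WM=28
i=22 t=29 v=9: → [16,35); WM=29
i=23 t=26 v=1: → [16,35); WM=29

[0,16)=6 [16,35)=5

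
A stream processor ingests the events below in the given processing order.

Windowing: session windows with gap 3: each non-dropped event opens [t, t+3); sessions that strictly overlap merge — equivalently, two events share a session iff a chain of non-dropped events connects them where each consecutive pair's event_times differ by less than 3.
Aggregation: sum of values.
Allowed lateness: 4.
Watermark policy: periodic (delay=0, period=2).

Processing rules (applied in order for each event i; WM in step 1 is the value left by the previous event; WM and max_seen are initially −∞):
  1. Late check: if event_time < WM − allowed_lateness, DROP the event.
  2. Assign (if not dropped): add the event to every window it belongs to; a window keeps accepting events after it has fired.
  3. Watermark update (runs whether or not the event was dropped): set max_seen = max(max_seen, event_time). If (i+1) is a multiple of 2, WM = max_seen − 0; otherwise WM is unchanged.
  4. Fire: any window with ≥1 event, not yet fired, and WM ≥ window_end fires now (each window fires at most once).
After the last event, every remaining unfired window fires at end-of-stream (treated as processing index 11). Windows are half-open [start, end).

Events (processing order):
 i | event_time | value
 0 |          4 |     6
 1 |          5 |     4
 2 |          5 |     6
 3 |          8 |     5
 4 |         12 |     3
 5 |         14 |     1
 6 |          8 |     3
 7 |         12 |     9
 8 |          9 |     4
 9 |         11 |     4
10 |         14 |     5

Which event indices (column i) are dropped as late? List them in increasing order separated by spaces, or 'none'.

6 8

i=0 t=4 v=6: → [4,7); WM=−∞
i=1 t=5 v=4: → [4,8); WM=5
i=2 t=5 v=6: → [4,8); WM=5
i=3 t=8 v=5: → [8,11); WM=8
i=4 t=12 v=3: → [12,15); WM=8
i=5 t=14 v=1: → [12,17); WM=14
i=6 t=8 v=3: DROP (t<14-4); WM=14
i=7 t=12 v=9: → [12,17); WM=14
i=8 t=9 v=4: DROP (t<14-4); WM=14
i=9 t=11 v=4: → [11,17); WM=14
i=10 t=14 v=5: → [11,17); WM=14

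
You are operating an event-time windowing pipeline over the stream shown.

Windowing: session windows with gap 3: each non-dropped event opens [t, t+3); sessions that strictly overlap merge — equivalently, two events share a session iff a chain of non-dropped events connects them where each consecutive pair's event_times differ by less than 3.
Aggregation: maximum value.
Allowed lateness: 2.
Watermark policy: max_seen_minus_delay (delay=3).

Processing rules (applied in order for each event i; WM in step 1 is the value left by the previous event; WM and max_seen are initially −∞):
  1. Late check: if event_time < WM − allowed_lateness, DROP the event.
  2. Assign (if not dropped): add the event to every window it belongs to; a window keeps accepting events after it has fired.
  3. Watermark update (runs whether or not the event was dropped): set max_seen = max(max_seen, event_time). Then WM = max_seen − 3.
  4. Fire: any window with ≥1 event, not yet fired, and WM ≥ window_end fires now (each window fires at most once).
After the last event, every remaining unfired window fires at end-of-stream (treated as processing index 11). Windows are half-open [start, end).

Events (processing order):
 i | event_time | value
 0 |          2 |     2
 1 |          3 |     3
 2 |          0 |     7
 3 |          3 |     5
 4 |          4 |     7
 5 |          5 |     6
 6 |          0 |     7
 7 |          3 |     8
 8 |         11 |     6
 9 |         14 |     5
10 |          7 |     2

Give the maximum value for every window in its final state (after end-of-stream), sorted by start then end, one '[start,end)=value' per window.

i=0 t=2 v=2: → [2,5); WM=-1
i=1 t=3 v=3: → [2,6); WM=0
i=2 t=0 v=7: → [0,6); WM=0
i=3 t=3 v=5: → [0,6); WM=0
i=4 t=4 v=7: → [0,7); WM=1
i=5 t=5 v=6: → [0,8); WM=2
i=6 t=0 v=7: → [0,8); WM=2
i=7 t=3 v=8: → [0,8); WM=2
i=8 t=11 v=6: → [11,14); WM=8
i=9 t=14 v=5: → [14,17); WM=11
i=10 t=7 v=2: DROP (t<11-2); WM=11

[0,8)=8 [11,14)=6 [14,17)=5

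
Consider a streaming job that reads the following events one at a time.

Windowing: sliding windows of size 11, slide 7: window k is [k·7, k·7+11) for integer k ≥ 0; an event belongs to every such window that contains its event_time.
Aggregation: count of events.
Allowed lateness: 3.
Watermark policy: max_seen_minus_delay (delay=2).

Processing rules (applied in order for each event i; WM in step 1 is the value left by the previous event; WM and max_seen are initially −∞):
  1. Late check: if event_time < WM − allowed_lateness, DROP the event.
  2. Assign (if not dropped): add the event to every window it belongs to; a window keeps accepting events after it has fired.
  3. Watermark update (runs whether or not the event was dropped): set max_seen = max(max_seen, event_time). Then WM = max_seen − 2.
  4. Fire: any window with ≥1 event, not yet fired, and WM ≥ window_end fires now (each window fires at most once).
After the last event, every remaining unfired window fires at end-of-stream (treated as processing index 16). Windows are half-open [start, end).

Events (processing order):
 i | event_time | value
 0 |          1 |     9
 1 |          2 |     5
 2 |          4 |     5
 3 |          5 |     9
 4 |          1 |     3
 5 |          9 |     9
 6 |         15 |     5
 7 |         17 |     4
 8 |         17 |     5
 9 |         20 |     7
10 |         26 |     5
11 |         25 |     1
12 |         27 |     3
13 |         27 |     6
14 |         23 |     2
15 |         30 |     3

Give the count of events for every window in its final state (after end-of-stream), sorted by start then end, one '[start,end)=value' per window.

[0,11)=6 [7,18)=4 [14,25)=5 [21,32)=6 [28,39)=1

i=0 t=1 v=9: → [0,11); WM=-1
i=1 t=2 v=5: → [0,11); WM=0
i=2 t=4 v=5: → [0,11); WM=2
i=3 t=5 v=9: → [0,11); WM=3
i=4 t=1 v=3: → [0,11); WM=3
i=5 t=9 v=9: → [7,18),[0,11); WM=7
i=6 t=15 v=5: → [14,25),[7,18); WM=13; [0,11) fires=6
i=7 t=17 v=4: → [14,25),[7,18); WM=15
i=8 t=17 v=5: → [14,25),[7,18); WM=15
i=9 t=20 v=7: → [14,25); WM=18; [7,18) fires=4
i=10 t=26 v=5: → [21,32); WM=24
i=11 t=25 v=1: → [21,32); WM=24
i=12 t=27 v=3: → [21,32); WM=25; [14,25) fires=4
i=13 t=27 v=6: → [21,32); WM=25
i=14 t=23 v=2: → [21,32),[14,25); WM=25
i=15 t=30 v=3: → [28,39),[21,32); WM=28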